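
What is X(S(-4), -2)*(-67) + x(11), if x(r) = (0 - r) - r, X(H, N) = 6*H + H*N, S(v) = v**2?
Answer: -4310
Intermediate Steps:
x(r) = -2*r (x(r) = -r - r = -2*r)
X(S(-4), -2)*(-67) + x(11) = ((-4)**2*(6 - 2))*(-67) - 2*11 = (16*4)*(-67) - 22 = 64*(-67) - 22 = -4288 - 22 = -4310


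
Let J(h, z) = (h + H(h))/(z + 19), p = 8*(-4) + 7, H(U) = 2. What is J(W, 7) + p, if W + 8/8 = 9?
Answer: -320/13 ≈ -24.615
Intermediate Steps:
W = 8 (W = -1 + 9 = 8)
p = -25 (p = -32 + 7 = -25)
J(h, z) = (2 + h)/(19 + z) (J(h, z) = (h + 2)/(z + 19) = (2 + h)/(19 + z))
J(W, 7) + p = (2 + 8)/(19 + 7) - 25 = 10/26 - 25 = (1/26)*10 - 25 = 5/13 - 25 = -320/13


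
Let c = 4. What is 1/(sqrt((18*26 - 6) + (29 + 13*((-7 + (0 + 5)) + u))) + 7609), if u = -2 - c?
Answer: 7609/57896494 - 3*sqrt(43)/57896494 ≈ 0.00013108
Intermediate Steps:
u = -6 (u = -2 - 1*4 = -2 - 4 = -6)
1/(sqrt((18*26 - 6) + (29 + 13*((-7 + (0 + 5)) + u))) + 7609) = 1/(sqrt((18*26 - 6) + (29 + 13*((-7 + (0 + 5)) - 6))) + 7609) = 1/(sqrt((468 - 6) + (29 + 13*((-7 + 5) - 6))) + 7609) = 1/(sqrt(462 + (29 + 13*(-2 - 6))) + 7609) = 1/(sqrt(462 + (29 + 13*(-8))) + 7609) = 1/(sqrt(462 + (29 - 104)) + 7609) = 1/(sqrt(462 - 75) + 7609) = 1/(sqrt(387) + 7609) = 1/(3*sqrt(43) + 7609) = 1/(7609 + 3*sqrt(43))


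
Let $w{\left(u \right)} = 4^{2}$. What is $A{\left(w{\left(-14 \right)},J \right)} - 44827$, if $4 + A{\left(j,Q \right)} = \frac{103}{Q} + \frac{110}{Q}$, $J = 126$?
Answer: $- \frac{1882831}{42} \approx -44829.0$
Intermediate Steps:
$w{\left(u \right)} = 16$
$A{\left(j,Q \right)} = -4 + \frac{213}{Q}$ ($A{\left(j,Q \right)} = -4 + \left(\frac{103}{Q} + \frac{110}{Q}\right) = -4 + \frac{213}{Q}$)
$A{\left(w{\left(-14 \right)},J \right)} - 44827 = \left(-4 + \frac{213}{126}\right) - 44827 = \left(-4 + 213 \cdot \frac{1}{126}\right) - 44827 = \left(-4 + \frac{71}{42}\right) - 44827 = - \frac{97}{42} - 44827 = - \frac{1882831}{42}$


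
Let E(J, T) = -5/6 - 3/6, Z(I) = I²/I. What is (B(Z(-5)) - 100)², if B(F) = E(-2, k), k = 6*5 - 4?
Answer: 92416/9 ≈ 10268.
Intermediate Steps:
k = 26 (k = 30 - 4 = 26)
Z(I) = I
E(J, T) = -4/3 (E(J, T) = -5*⅙ - 3*⅙ = -⅚ - ½ = -4/3)
B(F) = -4/3
(B(Z(-5)) - 100)² = (-4/3 - 100)² = (-304/3)² = 92416/9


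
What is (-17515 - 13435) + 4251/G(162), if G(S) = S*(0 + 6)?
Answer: -10026383/324 ≈ -30946.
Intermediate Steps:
G(S) = 6*S (G(S) = S*6 = 6*S)
(-17515 - 13435) + 4251/G(162) = (-17515 - 13435) + 4251/((6*162)) = -30950 + 4251/972 = -30950 + 4251*(1/972) = -30950 + 1417/324 = -10026383/324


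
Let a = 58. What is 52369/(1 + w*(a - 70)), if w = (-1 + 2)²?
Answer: -52369/11 ≈ -4760.8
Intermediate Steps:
w = 1 (w = 1² = 1)
52369/(1 + w*(a - 70)) = 52369/(1 + 1*(58 - 70)) = 52369/(1 + 1*(-12)) = 52369/(1 - 12) = 52369/(-11) = 52369*(-1/11) = -52369/11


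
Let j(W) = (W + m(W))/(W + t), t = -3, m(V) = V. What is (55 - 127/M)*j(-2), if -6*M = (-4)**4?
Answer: 7421/160 ≈ 46.381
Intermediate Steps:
M = -128/3 (M = -1/6*(-4)**4 = -1/6*256 = -128/3 ≈ -42.667)
j(W) = 2*W/(-3 + W) (j(W) = (W + W)/(W - 3) = (2*W)/(-3 + W) = 2*W/(-3 + W))
(55 - 127/M)*j(-2) = (55 - 127/(-128/3))*(2*(-2)/(-3 - 2)) = (55 - 127*(-3/128))*(2*(-2)/(-5)) = (55 + 381/128)*(2*(-2)*(-1/5)) = (7421/128)*(4/5) = 7421/160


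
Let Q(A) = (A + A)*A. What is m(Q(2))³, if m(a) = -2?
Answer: -8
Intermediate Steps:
Q(A) = 2*A² (Q(A) = (2*A)*A = 2*A²)
m(Q(2))³ = (-2)³ = -8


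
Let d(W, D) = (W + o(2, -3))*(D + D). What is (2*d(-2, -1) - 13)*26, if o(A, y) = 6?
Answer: -754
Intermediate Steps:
d(W, D) = 2*D*(6 + W) (d(W, D) = (W + 6)*(D + D) = (6 + W)*(2*D) = 2*D*(6 + W))
(2*d(-2, -1) - 13)*26 = (2*(2*(-1)*(6 - 2)) - 13)*26 = (2*(2*(-1)*4) - 13)*26 = (2*(-8) - 13)*26 = (-16 - 13)*26 = -29*26 = -754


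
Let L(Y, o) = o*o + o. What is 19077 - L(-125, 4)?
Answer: 19057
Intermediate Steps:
L(Y, o) = o + o**2 (L(Y, o) = o**2 + o = o + o**2)
19077 - L(-125, 4) = 19077 - 4*(1 + 4) = 19077 - 4*5 = 19077 - 1*20 = 19077 - 20 = 19057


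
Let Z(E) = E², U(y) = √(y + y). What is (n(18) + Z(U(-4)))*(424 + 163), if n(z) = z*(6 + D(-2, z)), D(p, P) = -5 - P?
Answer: -184318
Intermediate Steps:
U(y) = √2*√y (U(y) = √(2*y) = √2*√y)
n(z) = z*(1 - z) (n(z) = z*(6 + (-5 - z)) = z*(1 - z))
(n(18) + Z(U(-4)))*(424 + 163) = (18*(1 - 1*18) + (√2*√(-4))²)*(424 + 163) = (18*(1 - 18) + (√2*(2*I))²)*587 = (18*(-17) + (2*I*√2)²)*587 = (-306 - 8)*587 = -314*587 = -184318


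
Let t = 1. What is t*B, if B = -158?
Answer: -158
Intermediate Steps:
t*B = 1*(-158) = -158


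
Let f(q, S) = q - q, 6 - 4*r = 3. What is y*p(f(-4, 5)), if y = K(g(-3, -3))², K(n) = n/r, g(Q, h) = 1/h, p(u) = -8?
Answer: -128/81 ≈ -1.5802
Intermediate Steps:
r = ¾ (r = 3/2 - ¼*3 = 3/2 - ¾ = ¾ ≈ 0.75000)
f(q, S) = 0
K(n) = 4*n/3 (K(n) = n/(¾) = n*(4/3) = 4*n/3)
y = 16/81 (y = ((4/3)/(-3))² = ((4/3)*(-⅓))² = (-4/9)² = 16/81 ≈ 0.19753)
y*p(f(-4, 5)) = (16/81)*(-8) = -128/81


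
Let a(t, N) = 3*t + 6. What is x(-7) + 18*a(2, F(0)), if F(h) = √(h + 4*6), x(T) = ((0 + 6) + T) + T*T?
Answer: 264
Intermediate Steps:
x(T) = 6 + T + T² (x(T) = (6 + T) + T² = 6 + T + T²)
F(h) = √(24 + h) (F(h) = √(h + 24) = √(24 + h))
a(t, N) = 6 + 3*t
x(-7) + 18*a(2, F(0)) = (6 - 7 + (-7)²) + 18*(6 + 3*2) = (6 - 7 + 49) + 18*(6 + 6) = 48 + 18*12 = 48 + 216 = 264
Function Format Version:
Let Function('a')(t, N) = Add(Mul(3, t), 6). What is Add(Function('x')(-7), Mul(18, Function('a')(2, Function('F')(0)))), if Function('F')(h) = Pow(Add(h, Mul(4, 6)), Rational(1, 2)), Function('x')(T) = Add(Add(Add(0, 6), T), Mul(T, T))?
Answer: 264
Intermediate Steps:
Function('x')(T) = Add(6, T, Pow(T, 2)) (Function('x')(T) = Add(Add(6, T), Pow(T, 2)) = Add(6, T, Pow(T, 2)))
Function('F')(h) = Pow(Add(24, h), Rational(1, 2)) (Function('F')(h) = Pow(Add(h, 24), Rational(1, 2)) = Pow(Add(24, h), Rational(1, 2)))
Function('a')(t, N) = Add(6, Mul(3, t))
Add(Function('x')(-7), Mul(18, Function('a')(2, Function('F')(0)))) = Add(Add(6, -7, Pow(-7, 2)), Mul(18, Add(6, Mul(3, 2)))) = Add(Add(6, -7, 49), Mul(18, Add(6, 6))) = Add(48, Mul(18, 12)) = Add(48, 216) = 264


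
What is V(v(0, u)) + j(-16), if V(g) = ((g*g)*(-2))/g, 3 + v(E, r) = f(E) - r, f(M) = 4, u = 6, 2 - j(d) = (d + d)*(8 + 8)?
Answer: 524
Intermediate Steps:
j(d) = 2 - 32*d (j(d) = 2 - (d + d)*(8 + 8) = 2 - 2*d*16 = 2 - 32*d)
v(E, r) = 1 - r (v(E, r) = -3 + (4 - r) = 1 - r)
V(g) = -2*g (V(g) = (g²*(-2))/g = (-2*g²)/g = -2*g)
V(v(0, u)) + j(-16) = -2*(1 - 1*6) + (2 - 32*(-16)) = -2*(1 - 6) + (2 + 512) = -2*(-5) + 514 = 10 + 514 = 524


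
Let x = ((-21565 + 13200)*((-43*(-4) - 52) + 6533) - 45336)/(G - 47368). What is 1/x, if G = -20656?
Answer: 68024/55697681 ≈ 0.0012213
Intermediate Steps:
x = 55697681/68024 (x = ((-21565 + 13200)*((-43*(-4) - 52) + 6533) - 45336)/(-20656 - 47368) = (-8365*((172 - 52) + 6533) - 45336)/(-68024) = (-8365*(120 + 6533) - 45336)*(-1/68024) = (-8365*6653 - 45336)*(-1/68024) = (-55652345 - 45336)*(-1/68024) = -55697681*(-1/68024) = 55697681/68024 ≈ 818.79)
1/x = 1/(55697681/68024) = 68024/55697681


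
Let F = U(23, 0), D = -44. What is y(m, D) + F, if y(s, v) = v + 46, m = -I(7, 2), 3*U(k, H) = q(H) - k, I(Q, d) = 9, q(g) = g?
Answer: -17/3 ≈ -5.6667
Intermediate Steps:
U(k, H) = -k/3 + H/3 (U(k, H) = (H - k)/3 = -k/3 + H/3)
m = -9 (m = -1*9 = -9)
y(s, v) = 46 + v
F = -23/3 (F = -1/3*23 + (1/3)*0 = -23/3 + 0 = -23/3 ≈ -7.6667)
y(m, D) + F = (46 - 44) - 23/3 = 2 - 23/3 = -17/3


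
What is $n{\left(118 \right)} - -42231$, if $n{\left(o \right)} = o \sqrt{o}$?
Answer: $42231 + 118 \sqrt{118} \approx 43513.0$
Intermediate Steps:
$n{\left(o \right)} = o^{\frac{3}{2}}$
$n{\left(118 \right)} - -42231 = 118^{\frac{3}{2}} - -42231 = 118 \sqrt{118} + 42231 = 42231 + 118 \sqrt{118}$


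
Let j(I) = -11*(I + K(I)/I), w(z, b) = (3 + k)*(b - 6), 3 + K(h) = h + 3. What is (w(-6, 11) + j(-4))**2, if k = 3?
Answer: 3969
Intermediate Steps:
K(h) = h (K(h) = -3 + (h + 3) = -3 + (3 + h) = h)
w(z, b) = -36 + 6*b (w(z, b) = (3 + 3)*(b - 6) = 6*(-6 + b) = -36 + 6*b)
j(I) = -11 - 11*I (j(I) = -11*(I + I/I) = -11*(I + 1) = -11*(1 + I) = -11 - 11*I)
(w(-6, 11) + j(-4))**2 = ((-36 + 6*11) + (-11 - 11*(-4)))**2 = ((-36 + 66) + (-11 + 44))**2 = (30 + 33)**2 = 63**2 = 3969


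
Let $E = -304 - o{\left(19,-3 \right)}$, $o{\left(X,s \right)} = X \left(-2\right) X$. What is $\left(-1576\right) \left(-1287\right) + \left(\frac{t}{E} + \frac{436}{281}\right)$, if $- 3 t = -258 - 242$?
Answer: $\frac{357362549966}{176187} \approx 2.0283 \cdot 10^{6}$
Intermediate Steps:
$t = \frac{500}{3}$ ($t = - \frac{-258 - 242}{3} = \left(- \frac{1}{3}\right) \left(-500\right) = \frac{500}{3} \approx 166.67$)
$o{\left(X,s \right)} = - 2 X^{2}$ ($o{\left(X,s \right)} = - 2 X X = - 2 X^{2}$)
$E = 418$ ($E = -304 - - 2 \cdot 19^{2} = -304 - \left(-2\right) 361 = -304 - -722 = -304 + 722 = 418$)
$\left(-1576\right) \left(-1287\right) + \left(\frac{t}{E} + \frac{436}{281}\right) = \left(-1576\right) \left(-1287\right) + \left(\frac{500}{3 \cdot 418} + \frac{436}{281}\right) = 2028312 + \left(\frac{500}{3} \cdot \frac{1}{418} + 436 \cdot \frac{1}{281}\right) = 2028312 + \left(\frac{250}{627} + \frac{436}{281}\right) = 2028312 + \frac{343622}{176187} = \frac{357362549966}{176187}$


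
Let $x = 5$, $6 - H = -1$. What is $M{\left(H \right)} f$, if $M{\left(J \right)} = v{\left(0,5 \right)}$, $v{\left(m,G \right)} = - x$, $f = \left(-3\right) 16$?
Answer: $240$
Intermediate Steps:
$f = -48$
$H = 7$ ($H = 6 - -1 = 6 + 1 = 7$)
$v{\left(m,G \right)} = -5$ ($v{\left(m,G \right)} = \left(-1\right) 5 = -5$)
$M{\left(J \right)} = -5$
$M{\left(H \right)} f = \left(-5\right) \left(-48\right) = 240$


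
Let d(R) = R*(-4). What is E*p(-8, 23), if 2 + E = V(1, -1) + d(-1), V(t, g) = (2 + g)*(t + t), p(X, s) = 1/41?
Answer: 4/41 ≈ 0.097561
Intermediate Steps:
d(R) = -4*R
p(X, s) = 1/41
V(t, g) = 2*t*(2 + g) (V(t, g) = (2 + g)*(2*t) = 2*t*(2 + g))
E = 4 (E = -2 + (2*1*(2 - 1) - 4*(-1)) = -2 + (2*1*1 + 4) = -2 + (2 + 4) = -2 + 6 = 4)
E*p(-8, 23) = 4*(1/41) = 4/41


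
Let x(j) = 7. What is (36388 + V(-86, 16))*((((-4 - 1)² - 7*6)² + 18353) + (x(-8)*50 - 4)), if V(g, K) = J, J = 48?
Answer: 691846768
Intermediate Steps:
V(g, K) = 48
(36388 + V(-86, 16))*((((-4 - 1)² - 7*6)² + 18353) + (x(-8)*50 - 4)) = (36388 + 48)*((((-4 - 1)² - 7*6)² + 18353) + (7*50 - 4)) = 36436*((((-5)² - 42)² + 18353) + (350 - 4)) = 36436*(((25 - 42)² + 18353) + 346) = 36436*(((-17)² + 18353) + 346) = 36436*((289 + 18353) + 346) = 36436*(18642 + 346) = 36436*18988 = 691846768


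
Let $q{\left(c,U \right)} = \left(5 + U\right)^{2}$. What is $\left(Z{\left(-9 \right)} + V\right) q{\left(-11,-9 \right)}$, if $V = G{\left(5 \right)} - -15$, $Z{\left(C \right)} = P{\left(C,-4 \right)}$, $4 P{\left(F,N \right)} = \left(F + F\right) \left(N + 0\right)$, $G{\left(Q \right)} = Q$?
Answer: $608$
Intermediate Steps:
$P{\left(F,N \right)} = \frac{F N}{2}$ ($P{\left(F,N \right)} = \frac{\left(F + F\right) \left(N + 0\right)}{4} = \frac{2 F N}{4} = \frac{F N}{2}$)
$Z{\left(C \right)} = - 2 C$ ($Z{\left(C \right)} = \frac{1}{2} C \left(-4\right) = - 2 C$)
$V = 20$ ($V = 5 - -15 = 5 + 15 = 20$)
$\left(Z{\left(-9 \right)} + V\right) q{\left(-11,-9 \right)} = \left(\left(-2\right) \left(-9\right) + 20\right) \left(5 - 9\right)^{2} = \left(18 + 20\right) \left(-4\right)^{2} = 38 \cdot 16 = 608$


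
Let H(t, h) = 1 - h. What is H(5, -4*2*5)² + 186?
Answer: 1867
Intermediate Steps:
H(5, -4*2*5)² + 186 = (1 - (-4*2)*5)² + 186 = (1 - (-8)*5)² + 186 = (1 - 1*(-40))² + 186 = (1 + 40)² + 186 = 41² + 186 = 1681 + 186 = 1867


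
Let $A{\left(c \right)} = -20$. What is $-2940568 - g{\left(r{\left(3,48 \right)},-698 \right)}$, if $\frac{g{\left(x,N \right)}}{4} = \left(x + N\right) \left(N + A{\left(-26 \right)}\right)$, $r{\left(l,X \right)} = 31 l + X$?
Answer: $-4540272$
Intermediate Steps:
$r{\left(l,X \right)} = X + 31 l$
$g{\left(x,N \right)} = 4 \left(-20 + N\right) \left(N + x\right)$ ($g{\left(x,N \right)} = 4 \left(x + N\right) \left(N - 20\right) = 4 \left(N + x\right) \left(-20 + N\right) = 4 \left(-20 + N\right) \left(N + x\right)$)
$-2940568 - g{\left(r{\left(3,48 \right)},-698 \right)} = -2940568 - \left(\left(-80\right) \left(-698\right) - 80 \left(48 + 31 \cdot 3\right) + 4 \left(-698\right)^{2} + 4 \left(-698\right) \left(48 + 31 \cdot 3\right)\right) = -2940568 - \left(55840 - 80 \left(48 + 93\right) + 4 \cdot 487204 + 4 \left(-698\right) \left(48 + 93\right)\right) = -2940568 - \left(55840 - 11280 + 1948816 + 4 \left(-698\right) 141\right) = -2940568 - \left(55840 - 11280 + 1948816 - 393672\right) = -2940568 - 1599704 = -4540272$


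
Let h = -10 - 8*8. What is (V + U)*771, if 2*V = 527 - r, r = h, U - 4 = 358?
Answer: 1021575/2 ≈ 5.1079e+5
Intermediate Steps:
U = 362 (U = 4 + 358 = 362)
h = -74 (h = -10 - 64 = -74)
r = -74
V = 601/2 (V = (527 - 1*(-74))/2 = (527 + 74)/2 = (½)*601 = 601/2 ≈ 300.50)
(V + U)*771 = (601/2 + 362)*771 = (1325/2)*771 = 1021575/2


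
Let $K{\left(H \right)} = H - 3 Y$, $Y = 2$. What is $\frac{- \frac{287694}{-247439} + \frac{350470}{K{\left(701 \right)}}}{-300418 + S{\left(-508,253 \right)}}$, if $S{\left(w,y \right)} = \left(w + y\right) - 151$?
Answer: $- \frac{4345994683}{2586636743326} \approx -0.0016802$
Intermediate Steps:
$S{\left(w,y \right)} = -151 + w + y$
$K{\left(H \right)} = -6 + H$ ($K{\left(H \right)} = H - 6 = -6 + H$)
$\frac{- \frac{287694}{-247439} + \frac{350470}{K{\left(701 \right)}}}{-300418 + S{\left(-508,253 \right)}} = \frac{- \frac{287694}{-247439} + \frac{350470}{-6 + 701}}{-300418 - 406} = \frac{\left(-287694\right) \left(- \frac{1}{247439}\right) + \frac{350470}{695}}{-300418 - 406} = \frac{\frac{287694}{247439} + 350470 \cdot \frac{1}{695}}{-300824} = \left(\frac{287694}{247439} + \frac{70094}{139}\right) \left(- \frac{1}{300824}\right) = \frac{17383978732}{34394021} \left(- \frac{1}{300824}\right) = - \frac{4345994683}{2586636743326}$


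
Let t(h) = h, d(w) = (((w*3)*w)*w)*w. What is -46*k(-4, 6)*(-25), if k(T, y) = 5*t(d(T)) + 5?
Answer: 4421750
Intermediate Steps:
d(w) = 3*w⁴ (d(w) = (((3*w)*w)*w)*w = ((3*w²)*w)*w = (3*w³)*w = 3*w⁴)
k(T, y) = 5 + 15*T⁴ (k(T, y) = 5*(3*T⁴) + 5 = 15*T⁴ + 5 = 5 + 15*T⁴)
-46*k(-4, 6)*(-25) = -46*(5 + 15*(-4)⁴)*(-25) = -46*(5 + 15*256)*(-25) = -46*(5 + 3840)*(-25) = -46*3845*(-25) = -176870*(-25) = 4421750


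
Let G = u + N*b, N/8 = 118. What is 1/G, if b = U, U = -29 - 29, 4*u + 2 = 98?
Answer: -1/54728 ≈ -1.8272e-5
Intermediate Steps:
N = 944 (N = 8*118 = 944)
u = 24 (u = -1/2 + (1/4)*98 = -1/2 + 49/2 = 24)
U = -58
b = -58
G = -54728 (G = 24 + 944*(-58) = 24 - 54752 = -54728)
1/G = 1/(-54728) = -1/54728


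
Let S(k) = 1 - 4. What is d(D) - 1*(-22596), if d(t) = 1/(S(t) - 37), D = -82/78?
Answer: 903839/40 ≈ 22596.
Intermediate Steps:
S(k) = -3
D = -41/39 (D = -82*1/78 = -41/39 ≈ -1.0513)
d(t) = -1/40 (d(t) = 1/(-3 - 37) = 1/(-40) = -1/40)
d(D) - 1*(-22596) = -1/40 - 1*(-22596) = -1/40 + 22596 = 903839/40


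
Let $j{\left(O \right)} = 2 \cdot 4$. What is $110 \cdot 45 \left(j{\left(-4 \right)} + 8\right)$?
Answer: $79200$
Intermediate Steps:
$j{\left(O \right)} = 8$
$110 \cdot 45 \left(j{\left(-4 \right)} + 8\right) = 110 \cdot 45 \left(8 + 8\right) = 110 \cdot 45 \cdot 16 = 110 \cdot 720 = 79200$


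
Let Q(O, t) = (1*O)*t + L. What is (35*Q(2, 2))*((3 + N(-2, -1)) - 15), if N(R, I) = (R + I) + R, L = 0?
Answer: -2380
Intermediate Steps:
N(R, I) = I + 2*R (N(R, I) = (I + R) + R = I + 2*R)
Q(O, t) = O*t (Q(O, t) = (1*O)*t + 0 = O*t + 0 = O*t)
(35*Q(2, 2))*((3 + N(-2, -1)) - 15) = (35*(2*2))*((3 + (-1 + 2*(-2))) - 15) = (35*4)*((3 + (-1 - 4)) - 15) = 140*((3 - 5) - 15) = 140*(-2 - 15) = 140*(-17) = -2380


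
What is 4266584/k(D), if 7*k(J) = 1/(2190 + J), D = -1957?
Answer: 6958798504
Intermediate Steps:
k(J) = 1/(7*(2190 + J))
4266584/k(D) = 4266584/((1/(7*(2190 - 1957)))) = 4266584/(((1/7)/233)) = 4266584/(((1/7)*(1/233))) = 4266584/(1/1631) = 4266584*1631 = 6958798504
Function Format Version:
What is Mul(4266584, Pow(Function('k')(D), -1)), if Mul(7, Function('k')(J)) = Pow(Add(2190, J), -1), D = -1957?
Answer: 6958798504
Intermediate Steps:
Function('k')(J) = Mul(Rational(1, 7), Pow(Add(2190, J), -1))
Mul(4266584, Pow(Function('k')(D), -1)) = Mul(4266584, Pow(Mul(Rational(1, 7), Pow(Add(2190, -1957), -1)), -1)) = Mul(4266584, Pow(Mul(Rational(1, 7), Pow(233, -1)), -1)) = Mul(4266584, Pow(Mul(Rational(1, 7), Rational(1, 233)), -1)) = Mul(4266584, Pow(Rational(1, 1631), -1)) = Mul(4266584, 1631) = 6958798504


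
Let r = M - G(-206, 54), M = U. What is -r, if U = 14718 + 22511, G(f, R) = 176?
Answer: -37053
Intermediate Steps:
U = 37229
M = 37229
r = 37053 (r = 37229 - 1*176 = 37229 - 176 = 37053)
-r = -1*37053 = -37053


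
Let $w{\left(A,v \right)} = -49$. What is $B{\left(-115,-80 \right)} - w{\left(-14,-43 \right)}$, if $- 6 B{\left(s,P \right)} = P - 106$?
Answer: $80$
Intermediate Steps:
$B{\left(s,P \right)} = \frac{53}{3} - \frac{P}{6}$ ($B{\left(s,P \right)} = - \frac{P - 106}{6} = - \frac{-106 + P}{6} = \frac{53}{3} - \frac{P}{6}$)
$B{\left(-115,-80 \right)} - w{\left(-14,-43 \right)} = \left(\frac{53}{3} - - \frac{40}{3}\right) - -49 = \left(\frac{53}{3} + \frac{40}{3}\right) + 49 = 31 + 49 = 80$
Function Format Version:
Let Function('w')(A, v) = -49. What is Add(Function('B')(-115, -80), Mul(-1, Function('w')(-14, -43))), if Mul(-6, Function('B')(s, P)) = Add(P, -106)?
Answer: 80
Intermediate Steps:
Function('B')(s, P) = Add(Rational(53, 3), Mul(Rational(-1, 6), P)) (Function('B')(s, P) = Mul(Rational(-1, 6), Add(P, -106)) = Mul(Rational(-1, 6), Add(-106, P)) = Add(Rational(53, 3), Mul(Rational(-1, 6), P)))
Add(Function('B')(-115, -80), Mul(-1, Function('w')(-14, -43))) = Add(Add(Rational(53, 3), Mul(Rational(-1, 6), -80)), Mul(-1, -49)) = Add(Add(Rational(53, 3), Rational(40, 3)), 49) = Add(31, 49) = 80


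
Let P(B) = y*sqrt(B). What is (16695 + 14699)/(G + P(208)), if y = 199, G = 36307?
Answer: 1139821958/1309961241 - 24989624*sqrt(13)/1309961241 ≈ 0.80134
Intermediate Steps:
P(B) = 199*sqrt(B)
(16695 + 14699)/(G + P(208)) = (16695 + 14699)/(36307 + 199*sqrt(208)) = 31394/(36307 + 199*(4*sqrt(13))) = 31394/(36307 + 796*sqrt(13))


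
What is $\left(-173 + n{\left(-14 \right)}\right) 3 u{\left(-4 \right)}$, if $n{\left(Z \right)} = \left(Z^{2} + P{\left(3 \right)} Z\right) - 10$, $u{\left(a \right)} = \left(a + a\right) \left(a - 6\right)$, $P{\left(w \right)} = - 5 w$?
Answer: $53520$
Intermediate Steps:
$u{\left(a \right)} = 2 a \left(-6 + a\right)$
$n{\left(Z \right)} = -10 + Z^{2} - 15 Z$ ($n{\left(Z \right)} = \left(Z^{2} + \left(-5\right) 3 Z\right) - 10 = \left(Z^{2} - 15 Z\right) - 10 = -10 + Z^{2} - 15 Z$)
$\left(-173 + n{\left(-14 \right)}\right) 3 u{\left(-4 \right)} = \left(-173 - \left(-200 - 196\right)\right) 3 \cdot 2 \left(-4\right) \left(-6 - 4\right) = \left(-173 + \left(-10 + 196 + 210\right)\right) 3 \cdot 2 \left(-4\right) \left(-10\right) = \left(-173 + 396\right) 3 \cdot 80 = 223 \cdot 240 = 53520$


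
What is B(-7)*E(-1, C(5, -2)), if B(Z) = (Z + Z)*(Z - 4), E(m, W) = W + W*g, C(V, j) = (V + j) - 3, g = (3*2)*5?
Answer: 0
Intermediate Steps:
g = 30 (g = 6*5 = 30)
C(V, j) = -3 + V + j
E(m, W) = 31*W (E(m, W) = W + W*30 = W + 30*W = 31*W)
B(Z) = 2*Z*(-4 + Z) (B(Z) = (2*Z)*(-4 + Z) = 2*Z*(-4 + Z))
B(-7)*E(-1, C(5, -2)) = (2*(-7)*(-4 - 7))*(31*(-3 + 5 - 2)) = (2*(-7)*(-11))*(31*0) = 154*0 = 0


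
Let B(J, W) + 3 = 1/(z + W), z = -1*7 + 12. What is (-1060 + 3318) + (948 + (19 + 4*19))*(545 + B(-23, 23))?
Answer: 2270405/4 ≈ 5.6760e+5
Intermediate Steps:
z = 5 (z = -7 + 12 = 5)
B(J, W) = -3 + 1/(5 + W)
(-1060 + 3318) + (948 + (19 + 4*19))*(545 + B(-23, 23)) = (-1060 + 3318) + (948 + (19 + 4*19))*(545 + (-14 - 3*23)/(5 + 23)) = 2258 + (948 + (19 + 76))*(545 + (-14 - 69)/28) = 2258 + (948 + 95)*(545 + (1/28)*(-83)) = 2258 + 1043*(545 - 83/28) = 2258 + 1043*(15177/28) = 2258 + 2261373/4 = 2270405/4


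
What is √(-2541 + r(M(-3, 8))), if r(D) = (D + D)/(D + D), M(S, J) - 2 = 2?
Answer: 2*I*√635 ≈ 50.398*I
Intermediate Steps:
M(S, J) = 4 (M(S, J) = 2 + 2 = 4)
r(D) = 1 (r(D) = (2*D)/((2*D)) = (2*D)*(1/(2*D)) = 1)
√(-2541 + r(M(-3, 8))) = √(-2541 + 1) = √(-2540) = 2*I*√635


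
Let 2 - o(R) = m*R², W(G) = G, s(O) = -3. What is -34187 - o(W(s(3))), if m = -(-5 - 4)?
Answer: -34108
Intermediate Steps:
m = 9 (m = -1*(-9) = 9)
o(R) = 2 - 9*R²
-34187 - o(W(s(3))) = -34187 - (2 - 9*(-3)²) = -34187 - (2 - 9*9) = -34187 - (2 - 81) = -34187 - 1*(-79) = -34187 + 79 = -34108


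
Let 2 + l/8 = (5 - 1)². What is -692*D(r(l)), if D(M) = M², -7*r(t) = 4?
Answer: -11072/49 ≈ -225.96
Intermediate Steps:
l = 112 (l = -16 + 8*(5 - 1)² = -16 + 8*4² = -16 + 8*16 = -16 + 128 = 112)
r(t) = -4/7 (r(t) = -⅐*4 = -4/7)
-692*D(r(l)) = -692*(-4/7)² = -692*16/49 = -11072/49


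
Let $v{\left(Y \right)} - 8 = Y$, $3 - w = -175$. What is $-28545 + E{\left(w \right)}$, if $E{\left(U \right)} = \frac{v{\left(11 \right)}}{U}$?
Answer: $- \frac{5080991}{178} \approx -28545.0$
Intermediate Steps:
$w = 178$ ($w = 3 - -175 = 3 + 175 = 178$)
$v{\left(Y \right)} = 8 + Y$
$E{\left(U \right)} = \frac{19}{U}$ ($E{\left(U \right)} = \frac{8 + 11}{U} = \frac{19}{U}$)
$-28545 + E{\left(w \right)} = -28545 + \frac{19}{178} = - \frac{5080991}{178}$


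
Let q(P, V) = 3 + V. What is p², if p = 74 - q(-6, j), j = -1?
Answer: 5184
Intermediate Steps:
p = 72 (p = 74 - (3 - 1) = 74 - 1*2 = 74 - 2 = 72)
p² = 72² = 5184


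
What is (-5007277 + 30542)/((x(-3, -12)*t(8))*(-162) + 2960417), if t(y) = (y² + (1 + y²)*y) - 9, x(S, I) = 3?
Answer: -4976735/2680967 ≈ -1.8563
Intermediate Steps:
t(y) = -9 + y² + y*(1 + y²) (t(y) = (y² + y*(1 + y²)) - 9 = -9 + y² + y*(1 + y²))
(-5007277 + 30542)/((x(-3, -12)*t(8))*(-162) + 2960417) = (-5007277 + 30542)/((3*(-9 + 8 + 8² + 8³))*(-162) + 2960417) = -4976735/((3*(-9 + 8 + 64 + 512))*(-162) + 2960417) = -4976735/((3*575)*(-162) + 2960417) = -4976735/(1725*(-162) + 2960417) = -4976735/(-279450 + 2960417) = -4976735/2680967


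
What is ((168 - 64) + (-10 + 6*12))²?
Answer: 27556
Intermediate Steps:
((168 - 64) + (-10 + 6*12))² = (104 + (-10 + 72))² = (104 + 62)² = 166² = 27556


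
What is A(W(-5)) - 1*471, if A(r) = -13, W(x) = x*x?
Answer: -484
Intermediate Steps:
W(x) = x**2
A(W(-5)) - 1*471 = -13 - 1*471 = -13 - 471 = -484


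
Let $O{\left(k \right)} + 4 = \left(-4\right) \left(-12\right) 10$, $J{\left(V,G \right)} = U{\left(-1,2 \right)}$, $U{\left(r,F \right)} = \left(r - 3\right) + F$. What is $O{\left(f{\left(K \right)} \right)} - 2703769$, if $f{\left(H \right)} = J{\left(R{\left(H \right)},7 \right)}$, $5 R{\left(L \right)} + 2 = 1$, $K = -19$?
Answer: $-2703293$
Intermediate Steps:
$R{\left(L \right)} = - \frac{1}{5}$ ($R{\left(L \right)} = - \frac{2}{5} + \frac{1}{5} \cdot 1 = - \frac{2}{5} + \frac{1}{5} = - \frac{1}{5}$)
$U{\left(r,F \right)} = -3 + F + r$ ($U{\left(r,F \right)} = \left(-3 + r\right) + F = -3 + F + r$)
$J{\left(V,G \right)} = -2$ ($J{\left(V,G \right)} = -3 + 2 - 1 = -2$)
$f{\left(H \right)} = -2$
$O{\left(k \right)} = 476$ ($O{\left(k \right)} = -4 + \left(-4\right) \left(-12\right) 10 = -4 + 48 \cdot 10 = -4 + 480 = 476$)
$O{\left(f{\left(K \right)} \right)} - 2703769 = 476 - 2703769 = -2703293$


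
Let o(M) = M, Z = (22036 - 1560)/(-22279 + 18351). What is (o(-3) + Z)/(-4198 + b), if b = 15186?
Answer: -8065/10790216 ≈ -0.00074744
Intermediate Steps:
Z = -5119/982 (Z = 20476/(-3928) = 20476*(-1/3928) = -5119/982 ≈ -5.2128)
(o(-3) + Z)/(-4198 + b) = (-3 - 5119/982)/(-4198 + 15186) = -8065/982/10988 = -8065/982*1/10988 = -8065/10790216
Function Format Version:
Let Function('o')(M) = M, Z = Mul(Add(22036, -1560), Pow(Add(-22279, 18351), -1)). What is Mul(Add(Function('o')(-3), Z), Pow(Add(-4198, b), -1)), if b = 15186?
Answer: Rational(-8065, 10790216) ≈ -0.00074744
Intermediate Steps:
Z = Rational(-5119, 982) (Z = Mul(20476, Pow(-3928, -1)) = Mul(20476, Rational(-1, 3928)) = Rational(-5119, 982) ≈ -5.2128)
Mul(Add(Function('o')(-3), Z), Pow(Add(-4198, b), -1)) = Mul(Add(-3, Rational(-5119, 982)), Pow(Add(-4198, 15186), -1)) = Mul(Rational(-8065, 982), Pow(10988, -1)) = Mul(Rational(-8065, 982), Rational(1, 10988)) = Rational(-8065, 10790216)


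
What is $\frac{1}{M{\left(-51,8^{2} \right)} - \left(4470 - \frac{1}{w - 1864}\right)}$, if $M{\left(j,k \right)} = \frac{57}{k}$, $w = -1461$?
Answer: $- \frac{212800}{951026539} \approx -0.00022376$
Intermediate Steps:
$\frac{1}{M{\left(-51,8^{2} \right)} - \left(4470 - \frac{1}{w - 1864}\right)} = \frac{1}{\frac{57}{8^{2}} - \left(4470 - \frac{1}{-1461 - 1864}\right)} = \frac{1}{\frac{57}{64} - \left(4470 - \frac{1}{-3325}\right)} = \frac{1}{57 \cdot \frac{1}{64} - \frac{14862751}{3325}} = \frac{1}{\frac{57}{64} - \frac{14862751}{3325}} = \frac{1}{- \frac{951026539}{212800}} = - \frac{212800}{951026539}$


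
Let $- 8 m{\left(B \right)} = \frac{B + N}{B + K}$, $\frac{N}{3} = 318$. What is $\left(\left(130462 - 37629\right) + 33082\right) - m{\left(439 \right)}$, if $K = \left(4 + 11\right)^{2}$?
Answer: $\frac{668861873}{5312} \approx 1.2592 \cdot 10^{5}$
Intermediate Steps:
$N = 954$ ($N = 3 \cdot 318 = 954$)
$K = 225$ ($K = 15^{2} = 225$)
$m{\left(B \right)} = - \frac{954 + B}{8 \left(225 + B\right)}$ ($m{\left(B \right)} = - \frac{\left(B + 954\right) \frac{1}{B + 225}}{8} = - \frac{\left(954 + B\right) \frac{1}{225 + B}}{8} = - \frac{\frac{1}{225 + B} \left(954 + B\right)}{8} = - \frac{954 + B}{8 \left(225 + B\right)}$)
$\left(\left(130462 - 37629\right) + 33082\right) - m{\left(439 \right)} = \left(\left(130462 - 37629\right) + 33082\right) - \frac{-954 - 439}{8 \left(225 + 439\right)} = \left(92833 + 33082\right) - \frac{-954 - 439}{8 \cdot 664} = 125915 - \frac{1}{8} \cdot \frac{1}{664} \left(-1393\right) = 125915 - - \frac{1393}{5312} = 125915 + \frac{1393}{5312} = \frac{668861873}{5312}$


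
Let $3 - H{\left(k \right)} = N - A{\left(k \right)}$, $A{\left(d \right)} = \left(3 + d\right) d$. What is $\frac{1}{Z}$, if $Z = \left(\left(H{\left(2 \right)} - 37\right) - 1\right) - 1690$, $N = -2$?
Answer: $- \frac{1}{1713} \approx -0.00058377$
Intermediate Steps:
$A{\left(d \right)} = d \left(3 + d\right)$
$H{\left(k \right)} = 5 + k \left(3 + k\right)$ ($H{\left(k \right)} = 3 - \left(-2 - k \left(3 + k\right)\right) = 3 + \left(2 + k \left(3 + k\right)\right) = 5 + k \left(3 + k\right)$)
$Z = -1713$ ($Z = \left(\left(\left(5 + 2 \left(3 + 2\right)\right) - 37\right) - 1\right) - 1690 = \left(\left(\left(5 + 2 \cdot 5\right) - 37\right) - 1\right) - 1690 = \left(\left(\left(5 + 10\right) - 37\right) - 1\right) - 1690 = \left(\left(15 - 37\right) - 1\right) - 1690 = \left(-22 - 1\right) - 1690 = -23 - 1690 = -1713$)
$\frac{1}{Z} = \frac{1}{-1713} = - \frac{1}{1713}$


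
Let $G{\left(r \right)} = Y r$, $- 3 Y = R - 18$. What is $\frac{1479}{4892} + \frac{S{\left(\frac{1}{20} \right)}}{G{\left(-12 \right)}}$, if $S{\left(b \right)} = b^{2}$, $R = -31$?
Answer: $\frac{28987177}{95883200} \approx 0.30232$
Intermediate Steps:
$Y = \frac{49}{3}$ ($Y = - \frac{-31 - 18}{3} = \left(- \frac{1}{3}\right) \left(-49\right) = \frac{49}{3} \approx 16.333$)
$G{\left(r \right)} = \frac{49 r}{3}$
$\frac{1479}{4892} + \frac{S{\left(\frac{1}{20} \right)}}{G{\left(-12 \right)}} = \frac{1479}{4892} + \frac{\left(\frac{1}{20}\right)^{2}}{\frac{49}{3} \left(-12\right)} = 1479 \cdot \frac{1}{4892} + \frac{1}{400 \left(-196\right)} = \frac{1479}{4892} + \frac{1}{400} \left(- \frac{1}{196}\right) = \frac{1479}{4892} - \frac{1}{78400} = \frac{28987177}{95883200}$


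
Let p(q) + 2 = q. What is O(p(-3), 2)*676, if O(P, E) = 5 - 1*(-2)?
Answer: 4732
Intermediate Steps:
p(q) = -2 + q
O(P, E) = 7 (O(P, E) = 5 + 2 = 7)
O(p(-3), 2)*676 = 7*676 = 4732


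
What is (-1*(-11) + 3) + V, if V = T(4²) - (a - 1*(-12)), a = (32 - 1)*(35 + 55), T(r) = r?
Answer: -2772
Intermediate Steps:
a = 2790 (a = 31*90 = 2790)
V = -2786 (V = 4² - (2790 - 1*(-12)) = 16 - (2790 + 12) = 16 - 1*2802 = 16 - 2802 = -2786)
(-1*(-11) + 3) + V = (-1*(-11) + 3) - 2786 = (11 + 3) - 2786 = 14 - 2786 = -2772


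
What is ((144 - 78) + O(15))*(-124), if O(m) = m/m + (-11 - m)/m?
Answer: -121396/15 ≈ -8093.1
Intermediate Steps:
O(m) = 1 + (-11 - m)/m
((144 - 78) + O(15))*(-124) = ((144 - 78) - 11/15)*(-124) = (66 - 11*1/15)*(-124) = (66 - 11/15)*(-124) = (979/15)*(-124) = -121396/15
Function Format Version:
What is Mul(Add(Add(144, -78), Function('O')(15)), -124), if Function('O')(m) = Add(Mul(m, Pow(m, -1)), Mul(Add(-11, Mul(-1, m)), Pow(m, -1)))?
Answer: Rational(-121396, 15) ≈ -8093.1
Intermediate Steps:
Function('O')(m) = Add(1, Mul(Pow(m, -1), Add(-11, Mul(-1, m))))
Mul(Add(Add(144, -78), Function('O')(15)), -124) = Mul(Add(Add(144, -78), Mul(-11, Pow(15, -1))), -124) = Mul(Add(66, Mul(-11, Rational(1, 15))), -124) = Mul(Add(66, Rational(-11, 15)), -124) = Mul(Rational(979, 15), -124) = Rational(-121396, 15)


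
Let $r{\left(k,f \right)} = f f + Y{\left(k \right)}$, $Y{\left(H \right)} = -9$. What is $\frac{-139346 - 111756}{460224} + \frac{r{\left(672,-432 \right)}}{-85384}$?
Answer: $- \frac{515984591}{188921952} \approx -2.7312$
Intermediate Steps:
$r{\left(k,f \right)} = -9 + f^{2}$ ($r{\left(k,f \right)} = f f - 9 = f^{2} - 9 = -9 + f^{2}$)
$\frac{-139346 - 111756}{460224} + \frac{r{\left(672,-432 \right)}}{-85384} = \frac{-139346 - 111756}{460224} + \frac{-9 + \left(-432\right)^{2}}{-85384} = \left(-139346 - 111756\right) \frac{1}{460224} + \left(-9 + 186624\right) \left(- \frac{1}{85384}\right) = \left(-251102\right) \frac{1}{460224} + 186615 \left(- \frac{1}{85384}\right) = - \frac{125551}{230112} - \frac{14355}{6568} = - \frac{515984591}{188921952}$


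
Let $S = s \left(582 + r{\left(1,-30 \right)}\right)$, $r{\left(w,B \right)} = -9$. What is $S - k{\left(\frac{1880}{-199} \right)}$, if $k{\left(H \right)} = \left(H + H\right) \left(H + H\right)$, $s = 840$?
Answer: $\frac{19046615720}{39601} \approx 4.8096 \cdot 10^{5}$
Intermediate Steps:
$k{\left(H \right)} = 4 H^{2}$ ($k{\left(H \right)} = 2 H 2 H = 4 H^{2}$)
$S = 481320$ ($S = 840 \left(582 - 9\right) = 840 \cdot 573 = 481320$)
$S - k{\left(\frac{1880}{-199} \right)} = 481320 - 4 \left(\frac{1880}{-199}\right)^{2} = 481320 - 4 \left(1880 \left(- \frac{1}{199}\right)\right)^{2} = 481320 - 4 \left(- \frac{1880}{199}\right)^{2} = 481320 - 4 \cdot \frac{3534400}{39601} = 481320 - \frac{14137600}{39601} = \frac{19046615720}{39601}$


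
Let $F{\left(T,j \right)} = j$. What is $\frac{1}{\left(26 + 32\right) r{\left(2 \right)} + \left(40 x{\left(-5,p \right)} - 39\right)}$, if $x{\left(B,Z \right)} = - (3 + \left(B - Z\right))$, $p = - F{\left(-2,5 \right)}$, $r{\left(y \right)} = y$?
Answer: $- \frac{1}{43} \approx -0.023256$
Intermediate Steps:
$p = -5$ ($p = \left(-1\right) 5 = -5$)
$x{\left(B,Z \right)} = -3 + Z - B$ ($x{\left(B,Z \right)} = - (3 + B - Z) = -3 + Z - B$)
$\frac{1}{\left(26 + 32\right) r{\left(2 \right)} + \left(40 x{\left(-5,p \right)} - 39\right)} = \frac{1}{\left(26 + 32\right) 2 + \left(40 \left(-3 - 5 - -5\right) - 39\right)} = \frac{1}{58 \cdot 2 + \left(40 \left(-3 - 5 + 5\right) - 39\right)} = \frac{1}{116 + \left(40 \left(-3\right) - 39\right)} = \frac{1}{116 - 159} = \frac{1}{-43} = - \frac{1}{43}$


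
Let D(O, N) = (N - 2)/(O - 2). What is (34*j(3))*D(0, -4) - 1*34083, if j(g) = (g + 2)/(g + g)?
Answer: -33998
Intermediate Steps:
D(O, N) = (-2 + N)/(-2 + O)
j(g) = (2 + g)/(2*g) (j(g) = (2 + g)/((2*g)) = (2 + g)*(1/(2*g)) = (2 + g)/(2*g))
(34*j(3))*D(0, -4) - 1*34083 = (34*((½)*(2 + 3)/3))*((-2 - 4)/(-2 + 0)) - 1*34083 = (34*((½)*(⅓)*5))*(-6/(-2)) - 34083 = (34*(⅚))*(-½*(-6)) - 34083 = (85/3)*3 - 34083 = 85 - 34083 = -33998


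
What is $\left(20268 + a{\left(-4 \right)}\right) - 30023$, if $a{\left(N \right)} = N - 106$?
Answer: $-9865$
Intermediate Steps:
$a{\left(N \right)} = -106 + N$
$\left(20268 + a{\left(-4 \right)}\right) - 30023 = \left(20268 - 110\right) - 30023 = 20158 - 30023 = -9865$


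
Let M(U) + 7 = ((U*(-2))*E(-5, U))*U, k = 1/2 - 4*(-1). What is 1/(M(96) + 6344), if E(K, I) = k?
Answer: -1/76607 ≈ -1.3054e-5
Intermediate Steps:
k = 9/2 (k = ½ + 4 = 9/2 ≈ 4.5000)
E(K, I) = 9/2
M(U) = -7 - 9*U² (M(U) = -7 + ((U*(-2))*(9/2))*U = -7 + (-2*U*(9/2))*U = -7 + (-9*U)*U = -7 - 9*U²)
1/(M(96) + 6344) = 1/((-7 - 9*96²) + 6344) = 1/((-7 - 9*9216) + 6344) = 1/((-7 - 82944) + 6344) = 1/(-82951 + 6344) = 1/(-76607) = -1/76607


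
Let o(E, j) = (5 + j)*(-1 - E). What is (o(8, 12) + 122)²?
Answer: 961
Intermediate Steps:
o(E, j) = (-1 - E)*(5 + j)
(o(8, 12) + 122)² = ((-5 - 1*12 - 5*8 - 1*8*12) + 122)² = ((-5 - 12 - 40 - 96) + 122)² = (-153 + 122)² = (-31)² = 961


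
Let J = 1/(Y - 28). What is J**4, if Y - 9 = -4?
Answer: 1/279841 ≈ 3.5735e-6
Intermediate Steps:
Y = 5 (Y = 9 - 4 = 5)
J = -1/23 (J = 1/(5 - 28) = 1/(-23) = -1/23 ≈ -0.043478)
J**4 = (-1/23)**4 = 1/279841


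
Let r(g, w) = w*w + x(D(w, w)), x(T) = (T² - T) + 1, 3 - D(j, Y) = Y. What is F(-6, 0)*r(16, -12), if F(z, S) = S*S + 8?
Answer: 2840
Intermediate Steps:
D(j, Y) = 3 - Y
x(T) = 1 + T² - T
F(z, S) = 8 + S² (F(z, S) = S² + 8 = 8 + S²)
r(g, w) = -2 + w + w² + (3 - w)² (r(g, w) = w*w + (1 + (3 - w)² - (3 - w)) = w² + (1 + (3 - w)² + (-3 + w)) = w² + (-2 + w + (3 - w)²) = -2 + w + w² + (3 - w)²)
F(-6, 0)*r(16, -12) = (8 + 0²)*(7 - 5*(-12) + 2*(-12)²) = (8 + 0)*(7 + 60 + 2*144) = 8*(7 + 60 + 288) = 8*355 = 2840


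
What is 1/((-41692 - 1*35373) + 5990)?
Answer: -1/71075 ≈ -1.4070e-5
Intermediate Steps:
1/((-41692 - 1*35373) + 5990) = 1/((-41692 - 35373) + 5990) = 1/(-77065 + 5990) = 1/(-71075) = -1/71075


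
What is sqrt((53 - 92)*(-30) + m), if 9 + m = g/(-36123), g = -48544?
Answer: sqrt(1516708935681)/36123 ≈ 34.093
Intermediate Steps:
m = -276563/36123 (m = -9 - 48544/(-36123) = -9 - 48544*(-1/36123) = -9 + 48544/36123 = -276563/36123 ≈ -7.6561)
sqrt((53 - 92)*(-30) + m) = sqrt((53 - 92)*(-30) - 276563/36123) = sqrt(-39*(-30) - 276563/36123) = sqrt(1170 - 276563/36123) = sqrt(41987347/36123) = sqrt(1516708935681)/36123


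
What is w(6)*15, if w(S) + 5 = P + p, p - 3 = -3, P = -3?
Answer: -120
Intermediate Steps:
p = 0 (p = 3 - 3 = 0)
w(S) = -8 (w(S) = -5 + (-3 + 0) = -5 - 3 = -8)
w(6)*15 = -8*15 = -120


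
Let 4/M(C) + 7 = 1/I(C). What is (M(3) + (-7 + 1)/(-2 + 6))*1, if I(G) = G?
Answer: -21/10 ≈ -2.1000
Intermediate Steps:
M(C) = 4/(-7 + 1/C)
(M(3) + (-7 + 1)/(-2 + 6))*1 = (-4*3/(-1 + 7*3) + (-7 + 1)/(-2 + 6))*1 = (-4*3/(-1 + 21) - 6/4)*1 = (-4*3/20 - 6*¼)*1 = (-4*3*1/20 - 3/2)*1 = (-⅗ - 3/2)*1 = -21/10*1 = -21/10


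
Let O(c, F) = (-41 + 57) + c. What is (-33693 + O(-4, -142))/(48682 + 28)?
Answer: -33681/48710 ≈ -0.69146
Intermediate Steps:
O(c, F) = 16 + c
(-33693 + O(-4, -142))/(48682 + 28) = (-33693 + (16 - 4))/(48682 + 28) = (-33693 + 12)/48710 = -33681*1/48710 = -33681/48710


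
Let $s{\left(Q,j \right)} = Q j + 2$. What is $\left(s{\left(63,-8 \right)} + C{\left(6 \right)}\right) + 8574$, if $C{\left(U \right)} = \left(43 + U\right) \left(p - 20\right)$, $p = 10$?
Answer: $7582$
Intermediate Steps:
$s{\left(Q,j \right)} = 2 + Q j$
$C{\left(U \right)} = -430 - 10 U$ ($C{\left(U \right)} = \left(43 + U\right) \left(10 - 20\right) = \left(43 + U\right) \left(-10\right) = -430 - 10 U$)
$\left(s{\left(63,-8 \right)} + C{\left(6 \right)}\right) + 8574 = \left(\left(2 + 63 \left(-8\right)\right) - 490\right) + 8574 = \left(\left(2 - 504\right) - 490\right) + 8574 = \left(-502 - 490\right) + 8574 = -992 + 8574 = 7582$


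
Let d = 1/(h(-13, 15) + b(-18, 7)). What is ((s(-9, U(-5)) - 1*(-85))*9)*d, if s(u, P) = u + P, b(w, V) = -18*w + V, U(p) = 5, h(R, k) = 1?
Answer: 729/332 ≈ 2.1958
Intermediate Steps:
b(w, V) = V - 18*w
s(u, P) = P + u
d = 1/332 (d = 1/(1 + (7 - 18*(-18))) = 1/(1 + (7 + 324)) = 1/(1 + 331) = 1/332 ≈ 0.0030120)
((s(-9, U(-5)) - 1*(-85))*9)*d = (((5 - 9) - 1*(-85))*9)*(1/332) = ((-4 + 85)*9)*(1/332) = (81*9)*(1/332) = 729*(1/332) = 729/332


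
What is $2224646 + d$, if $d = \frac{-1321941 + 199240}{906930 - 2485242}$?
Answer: $\frac{3511186600253}{1578312} \approx 2.2246 \cdot 10^{6}$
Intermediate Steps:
$d = \frac{1122701}{1578312}$ ($d = - \frac{1122701}{-1578312} = \left(-1122701\right) \left(- \frac{1}{1578312}\right) = \frac{1122701}{1578312} \approx 0.71133$)
$2224646 + d = 2224646 + \frac{1122701}{1578312} = \frac{3511186600253}{1578312}$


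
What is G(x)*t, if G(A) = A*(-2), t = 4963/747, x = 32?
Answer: -317632/747 ≈ -425.21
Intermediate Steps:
t = 4963/747 (t = 4963*(1/747) = 4963/747 ≈ 6.6439)
G(A) = -2*A
G(x)*t = -2*32*(4963/747) = -64*4963/747 = -317632/747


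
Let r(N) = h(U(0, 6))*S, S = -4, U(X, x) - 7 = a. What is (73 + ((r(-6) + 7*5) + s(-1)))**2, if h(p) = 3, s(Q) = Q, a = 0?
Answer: 9025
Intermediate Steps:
U(X, x) = 7 (U(X, x) = 7 + 0 = 7)
r(N) = -12 (r(N) = 3*(-4) = -12)
(73 + ((r(-6) + 7*5) + s(-1)))**2 = (73 + ((-12 + 7*5) - 1))**2 = (73 + ((-12 + 35) - 1))**2 = (73 + (23 - 1))**2 = (73 + 22)**2 = 95**2 = 9025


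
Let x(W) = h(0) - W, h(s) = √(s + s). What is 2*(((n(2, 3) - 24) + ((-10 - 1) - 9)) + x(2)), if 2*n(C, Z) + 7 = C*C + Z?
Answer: -92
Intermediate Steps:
h(s) = √2*√s (h(s) = √(2*s) = √2*√s)
n(C, Z) = -7/2 + Z/2 + C²/2 (n(C, Z) = -7/2 + (C*C + Z)/2 = -7/2 + (C² + Z)/2 = -7/2 + (Z + C²)/2 = -7/2 + (Z/2 + C²/2) = -7/2 + Z/2 + C²/2)
x(W) = -W (x(W) = √2*√0 - W = √2*0 - W = 0 - W = -W)
2*(((n(2, 3) - 24) + ((-10 - 1) - 9)) + x(2)) = 2*((((-7/2 + (½)*3 + (½)*2²) - 24) + ((-10 - 1) - 9)) - 1*2) = 2*((((-7/2 + 3/2 + (½)*4) - 24) + (-11 - 9)) - 2) = 2*((((-7/2 + 3/2 + 2) - 24) - 20) - 2) = 2*(((0 - 24) - 20) - 2) = 2*((-24 - 20) - 2) = 2*(-44 - 2) = 2*(-46) = -92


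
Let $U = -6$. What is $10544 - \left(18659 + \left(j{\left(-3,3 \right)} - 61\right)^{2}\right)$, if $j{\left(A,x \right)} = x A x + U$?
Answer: $-16951$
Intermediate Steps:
$j{\left(A,x \right)} = -6 + A x^{2}$ ($j{\left(A,x \right)} = x A x - 6 = A x x - 6 = A x^{2} - 6 = -6 + A x^{2}$)
$10544 - \left(18659 + \left(j{\left(-3,3 \right)} - 61\right)^{2}\right) = 10544 - \left(18659 + \left(\left(-6 - 3 \cdot 3^{2}\right) - 61\right)^{2}\right) = 10544 - \left(18659 + \left(\left(-6 - 27\right) - 61\right)^{2}\right) = 10544 - \left(18659 + \left(-33 - 61\right)^{2}\right) = 10544 - \left(18659 + \left(-94\right)^{2}\right) = 10544 - \left(18659 + 8836\right) = 10544 - 27495 = -16951$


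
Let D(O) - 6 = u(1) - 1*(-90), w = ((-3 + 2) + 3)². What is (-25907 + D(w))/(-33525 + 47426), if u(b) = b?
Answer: -25810/13901 ≈ -1.8567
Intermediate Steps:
w = 4 (w = (-1 + 3)² = 2² = 4)
D(O) = 97 (D(O) = 6 + (1 - 1*(-90)) = 6 + (1 + 90) = 6 + 91 = 97)
(-25907 + D(w))/(-33525 + 47426) = (-25907 + 97)/(-33525 + 47426) = -25810/13901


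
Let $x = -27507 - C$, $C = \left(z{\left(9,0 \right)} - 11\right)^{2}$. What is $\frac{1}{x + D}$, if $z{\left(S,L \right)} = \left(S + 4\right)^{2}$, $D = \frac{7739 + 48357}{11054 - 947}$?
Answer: $- \frac{10107}{530268301} \approx -1.906 \cdot 10^{-5}$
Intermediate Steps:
$D = \frac{56096}{10107} \approx 5.5502$
$z{\left(S,L \right)} = \left(4 + S\right)^{2}$
$C = 24964$ ($C = \left(\left(4 + 9\right)^{2} - 11\right)^{2} = \left(13^{2} - 11\right)^{2} = \left(169 - 11\right)^{2} = 158^{2} = 24964$)
$x = -52471$ ($x = -27507 - 24964 = -52471$)
$\frac{1}{x + D} = \frac{1}{-52471 + \frac{56096}{10107}} = \frac{1}{- \frac{530268301}{10107}} = - \frac{10107}{530268301}$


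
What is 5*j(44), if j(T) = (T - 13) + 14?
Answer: 225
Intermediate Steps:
j(T) = 1 + T (j(T) = (-13 + T) + 14 = 1 + T)
5*j(44) = 5*(1 + 44) = 5*45 = 225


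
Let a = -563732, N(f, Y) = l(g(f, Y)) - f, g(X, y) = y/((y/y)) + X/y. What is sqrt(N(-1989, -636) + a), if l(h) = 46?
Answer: I*sqrt(561697) ≈ 749.46*I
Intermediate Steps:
g(X, y) = y + X/y (g(X, y) = y/1 + X/y = y*1 + X/y = y + X/y)
N(f, Y) = 46 - f
sqrt(N(-1989, -636) + a) = sqrt((46 - 1*(-1989)) - 563732) = sqrt((46 + 1989) - 563732) = sqrt(2035 - 563732) = sqrt(-561697) = I*sqrt(561697)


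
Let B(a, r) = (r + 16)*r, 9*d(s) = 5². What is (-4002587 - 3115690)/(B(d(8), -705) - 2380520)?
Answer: 7118277/1894775 ≈ 3.7568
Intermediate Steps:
d(s) = 25/9 (d(s) = (⅑)*5² = (⅑)*25 = 25/9)
B(a, r) = r*(16 + r) (B(a, r) = (16 + r)*r = r*(16 + r))
(-4002587 - 3115690)/(B(d(8), -705) - 2380520) = (-4002587 - 3115690)/(-705*(16 - 705) - 2380520) = -7118277/(-705*(-689) - 2380520) = -7118277/(485745 - 2380520) = -7118277/(-1894775) = -7118277*(-1/1894775) = 7118277/1894775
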